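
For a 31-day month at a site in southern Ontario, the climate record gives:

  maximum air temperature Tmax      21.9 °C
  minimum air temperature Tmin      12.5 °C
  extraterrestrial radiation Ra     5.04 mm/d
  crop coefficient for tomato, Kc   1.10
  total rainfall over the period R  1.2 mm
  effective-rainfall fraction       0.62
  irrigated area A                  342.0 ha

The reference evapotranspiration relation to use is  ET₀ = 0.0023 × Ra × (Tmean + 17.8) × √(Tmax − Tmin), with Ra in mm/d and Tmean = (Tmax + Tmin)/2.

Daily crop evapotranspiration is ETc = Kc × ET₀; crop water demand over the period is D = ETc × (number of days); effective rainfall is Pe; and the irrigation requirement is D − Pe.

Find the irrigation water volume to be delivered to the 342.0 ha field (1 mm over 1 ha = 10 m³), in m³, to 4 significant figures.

Tmean = (21.9 + 12.5)/2 = 17.20 °C
ET₀ = 0.0023 × 5.04 × (17.20 + 17.8) × √9.4 = 0.0023 × 5.04 × 35.00 × 3.0659 = 1.2439 mm/d
ETc = Kc × ET₀ = 1.10 × 1.2439 = 1.3683 mm/d
Crop demand D = ETc × 31 d = 1.3683 × 31 = 42.417 mm
Pe = 0.62 × 1.2 = 0.744 mm
D − Pe = 42.417 − 0.744 = 41.673 mm
Volume = 41.673 mm × 342.0 ha × 10 = 142521.7 m³

142500 m³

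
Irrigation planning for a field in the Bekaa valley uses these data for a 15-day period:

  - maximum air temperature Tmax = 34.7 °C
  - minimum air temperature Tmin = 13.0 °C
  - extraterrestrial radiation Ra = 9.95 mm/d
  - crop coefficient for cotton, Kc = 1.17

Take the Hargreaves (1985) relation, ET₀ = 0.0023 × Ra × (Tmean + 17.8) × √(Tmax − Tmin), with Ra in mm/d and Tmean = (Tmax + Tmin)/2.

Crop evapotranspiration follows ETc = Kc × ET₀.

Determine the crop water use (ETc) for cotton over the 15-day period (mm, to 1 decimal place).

Tmean = (34.7 + 13.0)/2 = 23.85 °C
ET₀ = 0.0023 × 9.95 × (23.85 + 17.8) × √21.7 = 0.0023 × 9.95 × 41.65 × 4.6583 = 4.4401 mm/d
ETc = Kc × ET₀ = 1.17 × 4.4401 = 5.1949 mm/d
Over 15 days: 5.1949 × 15 = 77.924 mm

77.9 mm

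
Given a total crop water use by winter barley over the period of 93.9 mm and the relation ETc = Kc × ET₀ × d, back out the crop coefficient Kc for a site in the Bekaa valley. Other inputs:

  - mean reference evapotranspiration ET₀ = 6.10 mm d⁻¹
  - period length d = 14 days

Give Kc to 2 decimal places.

1.10

ETc = Kc × ET₀ × d  ⇒  Kc = ETc / (ET₀ × d)
Kc = 93.9 / (6.10 × 14) = 93.9 / 85.40 = 1.0995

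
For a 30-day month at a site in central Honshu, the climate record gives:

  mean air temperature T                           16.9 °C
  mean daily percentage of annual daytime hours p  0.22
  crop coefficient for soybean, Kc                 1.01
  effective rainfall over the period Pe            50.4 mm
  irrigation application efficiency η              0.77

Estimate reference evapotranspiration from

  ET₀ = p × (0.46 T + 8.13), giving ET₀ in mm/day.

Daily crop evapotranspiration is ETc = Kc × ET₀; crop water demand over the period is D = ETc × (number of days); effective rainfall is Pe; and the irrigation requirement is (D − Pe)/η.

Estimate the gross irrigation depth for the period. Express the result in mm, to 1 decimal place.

ET₀ = 0.22 × (0.46 × 16.9 + 8.13) = 0.22 × 15.904 = 3.4989 mm/d
ETc = Kc × ET₀ = 1.01 × 3.4989 = 3.5339 mm/d
Crop demand D = ETc × 30 d = 3.5339 × 30 = 106.017 mm
D − Pe = 106.017 − 50.4 = 55.617 mm
Gross irrigation = 55.617 / 0.77 = 72.230 mm

72.2 mm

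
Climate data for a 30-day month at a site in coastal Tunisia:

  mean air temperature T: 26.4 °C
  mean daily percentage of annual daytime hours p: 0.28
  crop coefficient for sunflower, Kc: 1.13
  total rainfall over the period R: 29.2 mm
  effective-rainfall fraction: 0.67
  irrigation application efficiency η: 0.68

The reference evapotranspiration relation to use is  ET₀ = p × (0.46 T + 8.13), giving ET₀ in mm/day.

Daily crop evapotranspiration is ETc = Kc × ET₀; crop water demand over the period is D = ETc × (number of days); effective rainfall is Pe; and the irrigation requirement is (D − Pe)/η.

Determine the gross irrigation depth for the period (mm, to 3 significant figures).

ET₀ = 0.28 × (0.46 × 26.4 + 8.13) = 0.28 × 20.274 = 5.6767 mm/d
ETc = Kc × ET₀ = 1.13 × 5.6767 = 6.4147 mm/d
Crop demand D = ETc × 30 d = 6.4147 × 30 = 192.441 mm
Pe = 0.67 × 29.2 = 19.564 mm
D − Pe = 192.441 − 19.564 = 172.877 mm
Gross irrigation = 172.877 / 0.68 = 254.231 mm

254 mm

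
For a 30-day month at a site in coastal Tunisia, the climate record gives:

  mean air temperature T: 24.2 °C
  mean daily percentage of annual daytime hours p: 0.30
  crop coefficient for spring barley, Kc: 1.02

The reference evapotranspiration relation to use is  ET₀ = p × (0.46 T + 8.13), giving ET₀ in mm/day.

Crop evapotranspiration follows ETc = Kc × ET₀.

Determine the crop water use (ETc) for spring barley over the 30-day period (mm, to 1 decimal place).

ET₀ = 0.30 × (0.46 × 24.2 + 8.13) = 0.30 × 19.262 = 5.7786 mm/d
ETc = Kc × ET₀ = 1.02 × 5.7786 = 5.8942 mm/d
Over 30 days: 5.8942 × 30 = 176.826 mm

176.8 mm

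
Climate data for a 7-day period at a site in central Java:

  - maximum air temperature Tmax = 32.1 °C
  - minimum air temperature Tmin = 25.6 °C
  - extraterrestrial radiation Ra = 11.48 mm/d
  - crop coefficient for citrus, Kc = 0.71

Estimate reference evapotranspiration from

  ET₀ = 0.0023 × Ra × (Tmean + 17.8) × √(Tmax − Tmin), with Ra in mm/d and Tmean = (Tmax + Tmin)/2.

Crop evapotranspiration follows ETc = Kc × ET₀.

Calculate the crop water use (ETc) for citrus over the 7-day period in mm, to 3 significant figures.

15.6 mm

Tmean = (32.1 + 25.6)/2 = 28.85 °C
ET₀ = 0.0023 × 11.48 × (28.85 + 17.8) × √6.5 = 0.0023 × 11.48 × 46.65 × 2.5495 = 3.1403 mm/d
ETc = Kc × ET₀ = 0.71 × 3.1403 = 2.2296 mm/d
Over 7 days: 2.2296 × 7 = 15.607 mm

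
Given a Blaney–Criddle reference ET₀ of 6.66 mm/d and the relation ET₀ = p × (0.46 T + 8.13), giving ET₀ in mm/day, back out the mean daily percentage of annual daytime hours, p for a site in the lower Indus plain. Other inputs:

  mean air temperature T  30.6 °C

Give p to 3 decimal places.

p = ET₀ / (0.46 T + 8.13) = 6.66 / (0.46 × 30.6 + 8.13) = 6.66 / 22.206 = 0.2999

0.300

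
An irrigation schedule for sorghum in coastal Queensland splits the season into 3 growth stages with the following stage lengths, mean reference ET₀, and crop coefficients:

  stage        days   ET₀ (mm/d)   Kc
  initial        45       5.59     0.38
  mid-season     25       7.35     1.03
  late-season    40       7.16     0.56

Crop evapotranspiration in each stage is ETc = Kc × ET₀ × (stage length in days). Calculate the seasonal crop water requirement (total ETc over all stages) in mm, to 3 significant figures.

445 mm

initial: 0.38 × 5.59 × 45 = 95.59 mm
mid-season: 1.03 × 7.35 × 25 = 189.26 mm
late-season: 0.56 × 7.16 × 40 = 160.38 mm
Seasonal total = 445.23 mm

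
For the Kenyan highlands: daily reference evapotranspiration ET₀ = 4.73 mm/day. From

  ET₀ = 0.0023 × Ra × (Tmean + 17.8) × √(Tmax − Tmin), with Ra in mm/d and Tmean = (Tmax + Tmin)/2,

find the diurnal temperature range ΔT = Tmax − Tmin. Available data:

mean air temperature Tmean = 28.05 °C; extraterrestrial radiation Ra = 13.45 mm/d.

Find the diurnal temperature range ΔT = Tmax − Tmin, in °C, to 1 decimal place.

11.1 °C

√ΔT = ET₀ / [0.0023 × Ra × (Tmean+17.8)] = 4.73 / (0.0023 × 13.45 × 45.85) = 3.3348
ΔT = 3.3348² = 11.121 °C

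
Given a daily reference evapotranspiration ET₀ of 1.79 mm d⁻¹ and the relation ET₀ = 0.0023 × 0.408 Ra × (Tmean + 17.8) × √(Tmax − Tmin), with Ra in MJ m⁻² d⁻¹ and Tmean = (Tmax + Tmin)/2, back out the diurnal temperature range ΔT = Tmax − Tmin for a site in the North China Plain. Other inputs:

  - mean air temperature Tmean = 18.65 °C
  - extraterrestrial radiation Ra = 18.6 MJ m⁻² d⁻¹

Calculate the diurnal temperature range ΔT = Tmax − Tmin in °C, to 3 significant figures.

√ΔT = ET₀ / [0.0023 × 0.408 × Ra × (Tmean+17.8)] = 1.79 / (0.0023 × 7.5888 × 36.45) = 2.8135
ΔT = 2.8135² = 7.916 °C

7.92 °C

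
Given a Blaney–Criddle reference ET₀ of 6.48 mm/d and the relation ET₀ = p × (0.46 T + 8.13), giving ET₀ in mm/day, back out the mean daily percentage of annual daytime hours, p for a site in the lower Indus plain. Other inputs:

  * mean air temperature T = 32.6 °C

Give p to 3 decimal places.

p = ET₀ / (0.46 T + 8.13) = 6.48 / (0.46 × 32.6 + 8.13) = 6.48 / 23.126 = 0.2802

0.280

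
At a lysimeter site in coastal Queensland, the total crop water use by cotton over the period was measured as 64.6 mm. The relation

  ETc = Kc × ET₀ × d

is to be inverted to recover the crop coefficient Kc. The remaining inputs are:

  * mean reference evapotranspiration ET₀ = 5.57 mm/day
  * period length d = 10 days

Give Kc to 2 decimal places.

ETc = Kc × ET₀ × d  ⇒  Kc = ETc / (ET₀ × d)
Kc = 64.6 / (5.57 × 10) = 64.6 / 55.70 = 1.1598

1.16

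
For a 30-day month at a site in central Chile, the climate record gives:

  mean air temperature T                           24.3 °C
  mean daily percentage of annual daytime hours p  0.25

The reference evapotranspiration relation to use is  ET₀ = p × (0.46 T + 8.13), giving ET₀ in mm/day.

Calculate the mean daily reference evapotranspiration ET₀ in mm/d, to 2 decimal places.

ET₀ = 0.25 × (0.46 × 24.3 + 8.13) = 0.25 × 19.308 = 4.8270 mm/d

4.83 mm/d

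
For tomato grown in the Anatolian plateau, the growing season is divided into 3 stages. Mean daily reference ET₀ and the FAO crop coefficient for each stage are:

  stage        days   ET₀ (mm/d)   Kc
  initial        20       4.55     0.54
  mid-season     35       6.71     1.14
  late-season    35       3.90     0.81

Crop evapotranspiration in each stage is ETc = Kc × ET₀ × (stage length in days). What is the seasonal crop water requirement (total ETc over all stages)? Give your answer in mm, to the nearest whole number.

427 mm

initial: 0.54 × 4.55 × 20 = 49.14 mm
mid-season: 1.14 × 6.71 × 35 = 267.73 mm
late-season: 0.81 × 3.90 × 35 = 110.57 mm
Seasonal total = 427.44 mm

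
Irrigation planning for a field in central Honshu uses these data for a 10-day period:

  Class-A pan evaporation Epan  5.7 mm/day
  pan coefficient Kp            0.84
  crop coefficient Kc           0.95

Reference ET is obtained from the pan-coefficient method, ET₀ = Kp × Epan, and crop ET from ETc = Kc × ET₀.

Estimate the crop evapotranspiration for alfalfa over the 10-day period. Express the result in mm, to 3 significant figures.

45.5 mm

ET₀ = 0.84 × 5.7 = 4.7880 mm/d
ETc = Kc × ET₀ = 0.95 × 4.7880 = 4.5486 mm/d
Over 10 days: 4.5486 × 10 = 45.486 mm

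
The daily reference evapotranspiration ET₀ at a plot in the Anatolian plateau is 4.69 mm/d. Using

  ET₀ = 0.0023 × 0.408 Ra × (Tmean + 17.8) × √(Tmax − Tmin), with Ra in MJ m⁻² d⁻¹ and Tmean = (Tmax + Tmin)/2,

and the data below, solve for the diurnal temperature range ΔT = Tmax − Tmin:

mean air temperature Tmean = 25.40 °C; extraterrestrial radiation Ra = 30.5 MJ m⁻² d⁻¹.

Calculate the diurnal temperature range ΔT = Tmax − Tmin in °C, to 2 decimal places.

14.39 °C

√ΔT = ET₀ / [0.0023 × 0.408 × Ra × (Tmean+17.8)] = 4.69 / (0.0023 × 12.4440 × 43.20) = 3.7932
ΔT = 3.7932² = 14.388 °C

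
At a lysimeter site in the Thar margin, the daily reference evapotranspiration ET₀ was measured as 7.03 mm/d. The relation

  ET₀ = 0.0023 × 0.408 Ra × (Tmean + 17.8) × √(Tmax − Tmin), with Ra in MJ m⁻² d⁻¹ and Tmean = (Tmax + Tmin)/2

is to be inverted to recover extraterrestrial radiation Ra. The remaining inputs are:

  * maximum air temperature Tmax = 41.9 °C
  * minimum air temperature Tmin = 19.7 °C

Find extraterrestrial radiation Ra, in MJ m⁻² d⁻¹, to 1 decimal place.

32.7 MJ m⁻² d⁻¹

Tmean = (41.9+19.7)/2 = 30.80 °C; ΔT = 22.2
Ra = ET₀ / [0.0023 × 0.408 × (Tmean+17.8) × √ΔT]
   = 7.03 / (0.0023 × 0.408 × 48.60 × 4.7117) = 32.715 MJ m⁻² d⁻¹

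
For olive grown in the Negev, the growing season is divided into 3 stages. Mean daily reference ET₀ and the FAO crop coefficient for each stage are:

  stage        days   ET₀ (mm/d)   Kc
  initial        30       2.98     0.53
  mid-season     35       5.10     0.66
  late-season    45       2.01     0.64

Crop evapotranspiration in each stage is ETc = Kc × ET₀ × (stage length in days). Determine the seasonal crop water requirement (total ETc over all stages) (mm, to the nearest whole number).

223 mm

initial: 0.53 × 2.98 × 30 = 47.38 mm
mid-season: 0.66 × 5.10 × 35 = 117.81 mm
late-season: 0.64 × 2.01 × 45 = 57.89 mm
Seasonal total = 223.08 mm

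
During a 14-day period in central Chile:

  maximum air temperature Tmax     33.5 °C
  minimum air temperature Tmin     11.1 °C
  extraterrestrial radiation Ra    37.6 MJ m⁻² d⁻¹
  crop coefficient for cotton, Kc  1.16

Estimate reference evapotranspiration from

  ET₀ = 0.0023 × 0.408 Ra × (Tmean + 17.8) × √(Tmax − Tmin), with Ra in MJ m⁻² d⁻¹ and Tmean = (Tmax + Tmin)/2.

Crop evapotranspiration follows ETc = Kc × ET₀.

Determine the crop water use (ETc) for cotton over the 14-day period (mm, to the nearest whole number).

Tmean = (33.5 + 11.1)/2 = 22.30 °C
0.408 Ra = 0.408 × 37.6 = 15.3408 mm/d equivalent
ET₀ = 0.0023 × 15.3408 × (22.30 + 17.8) × √22.4 = 0.0023 × 15.3408 × 40.10 × 4.7329 = 6.6965 mm/d
ETc = Kc × ET₀ = 1.16 × 6.6965 = 7.7679 mm/d
Over 14 days: 7.7679 × 14 = 108.751 mm

109 mm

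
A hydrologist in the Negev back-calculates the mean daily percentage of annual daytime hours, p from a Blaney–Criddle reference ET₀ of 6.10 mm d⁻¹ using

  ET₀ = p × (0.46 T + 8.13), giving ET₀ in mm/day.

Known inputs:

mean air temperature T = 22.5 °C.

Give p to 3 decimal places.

p = ET₀ / (0.46 T + 8.13) = 6.10 / (0.46 × 22.5 + 8.13) = 6.10 / 18.480 = 0.3301

0.330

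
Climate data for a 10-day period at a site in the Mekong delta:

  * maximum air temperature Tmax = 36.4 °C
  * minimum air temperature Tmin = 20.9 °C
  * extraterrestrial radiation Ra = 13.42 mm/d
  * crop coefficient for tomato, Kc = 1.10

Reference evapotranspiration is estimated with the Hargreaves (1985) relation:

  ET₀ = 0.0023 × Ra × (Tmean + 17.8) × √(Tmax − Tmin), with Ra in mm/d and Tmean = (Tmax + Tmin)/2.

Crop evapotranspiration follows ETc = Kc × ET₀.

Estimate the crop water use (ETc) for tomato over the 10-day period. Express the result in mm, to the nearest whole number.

Tmean = (36.4 + 20.9)/2 = 28.65 °C
ET₀ = 0.0023 × 13.42 × (28.65 + 17.8) × √15.5 = 0.0023 × 13.42 × 46.45 × 3.9370 = 5.6446 mm/d
ETc = Kc × ET₀ = 1.10 × 5.6446 = 6.2091 mm/d
Over 10 days: 6.2091 × 10 = 62.091 mm

62 mm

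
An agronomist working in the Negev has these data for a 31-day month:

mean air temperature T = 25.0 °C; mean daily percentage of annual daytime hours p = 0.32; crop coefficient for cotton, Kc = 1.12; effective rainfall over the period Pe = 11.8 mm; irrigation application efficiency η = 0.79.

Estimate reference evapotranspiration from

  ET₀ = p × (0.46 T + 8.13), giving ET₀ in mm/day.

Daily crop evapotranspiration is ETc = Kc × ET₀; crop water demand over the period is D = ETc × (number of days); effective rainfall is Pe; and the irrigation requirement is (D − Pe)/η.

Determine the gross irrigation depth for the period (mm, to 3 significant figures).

261 mm

ET₀ = 0.32 × (0.46 × 25.0 + 8.13) = 0.32 × 19.630 = 6.2816 mm/d
ETc = Kc × ET₀ = 1.12 × 6.2816 = 7.0354 mm/d
Crop demand D = ETc × 31 d = 7.0354 × 31 = 218.097 mm
D − Pe = 218.097 − 11.8 = 206.297 mm
Gross irrigation = 206.297 / 0.79 = 261.135 mm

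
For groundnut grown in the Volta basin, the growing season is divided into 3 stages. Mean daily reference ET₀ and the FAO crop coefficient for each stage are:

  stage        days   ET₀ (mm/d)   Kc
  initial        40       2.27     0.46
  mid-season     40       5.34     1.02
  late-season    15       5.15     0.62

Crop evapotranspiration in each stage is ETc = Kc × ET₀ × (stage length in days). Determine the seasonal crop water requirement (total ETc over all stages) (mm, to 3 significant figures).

initial: 0.46 × 2.27 × 40 = 41.77 mm
mid-season: 1.02 × 5.34 × 40 = 217.87 mm
late-season: 0.62 × 5.15 × 15 = 47.90 mm
Seasonal total = 307.54 mm

308 mm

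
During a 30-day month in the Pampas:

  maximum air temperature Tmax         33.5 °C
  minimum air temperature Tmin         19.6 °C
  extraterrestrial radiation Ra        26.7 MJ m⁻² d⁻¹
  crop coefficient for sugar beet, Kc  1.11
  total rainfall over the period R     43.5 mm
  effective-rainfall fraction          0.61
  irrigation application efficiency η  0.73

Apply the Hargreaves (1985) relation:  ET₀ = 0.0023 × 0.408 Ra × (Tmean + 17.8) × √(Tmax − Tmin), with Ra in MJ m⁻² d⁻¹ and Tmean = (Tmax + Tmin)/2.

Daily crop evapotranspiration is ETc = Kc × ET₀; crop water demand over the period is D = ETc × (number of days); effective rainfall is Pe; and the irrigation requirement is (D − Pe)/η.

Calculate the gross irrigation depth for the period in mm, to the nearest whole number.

Tmean = (33.5 + 19.6)/2 = 26.55 °C
0.408 Ra = 0.408 × 26.7 = 10.8936 mm/d equivalent
ET₀ = 0.0023 × 10.8936 × (26.55 + 17.8) × √13.9 = 0.0023 × 10.8936 × 44.35 × 3.7283 = 4.1429 mm/d
ETc = Kc × ET₀ = 1.11 × 4.1429 = 4.5986 mm/d
Crop demand D = ETc × 30 d = 4.5986 × 30 = 137.958 mm
Pe = 0.61 × 43.5 = 26.535 mm
D − Pe = 137.958 − 26.535 = 111.423 mm
Gross irrigation = 111.423 / 0.73 = 152.634 mm

153 mm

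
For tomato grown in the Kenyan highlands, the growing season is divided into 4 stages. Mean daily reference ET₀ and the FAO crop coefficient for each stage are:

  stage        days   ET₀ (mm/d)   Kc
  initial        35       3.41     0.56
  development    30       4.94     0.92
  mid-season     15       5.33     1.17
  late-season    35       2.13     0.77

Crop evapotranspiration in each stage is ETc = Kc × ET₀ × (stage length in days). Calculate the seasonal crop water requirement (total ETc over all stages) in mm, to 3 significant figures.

354 mm

initial: 0.56 × 3.41 × 35 = 66.84 mm
development: 0.92 × 4.94 × 30 = 136.34 mm
mid-season: 1.17 × 5.33 × 15 = 93.54 mm
late-season: 0.77 × 2.13 × 35 = 57.40 mm
Seasonal total = 354.12 mm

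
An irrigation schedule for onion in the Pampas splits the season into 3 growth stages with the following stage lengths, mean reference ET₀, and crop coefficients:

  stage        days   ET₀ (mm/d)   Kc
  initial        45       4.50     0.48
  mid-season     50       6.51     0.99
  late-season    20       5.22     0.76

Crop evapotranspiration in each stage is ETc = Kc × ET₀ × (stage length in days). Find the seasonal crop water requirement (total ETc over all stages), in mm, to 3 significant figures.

initial: 0.48 × 4.50 × 45 = 97.20 mm
mid-season: 0.99 × 6.51 × 50 = 322.25 mm
late-season: 0.76 × 5.22 × 20 = 79.34 mm
Seasonal total = 498.79 mm

499 mm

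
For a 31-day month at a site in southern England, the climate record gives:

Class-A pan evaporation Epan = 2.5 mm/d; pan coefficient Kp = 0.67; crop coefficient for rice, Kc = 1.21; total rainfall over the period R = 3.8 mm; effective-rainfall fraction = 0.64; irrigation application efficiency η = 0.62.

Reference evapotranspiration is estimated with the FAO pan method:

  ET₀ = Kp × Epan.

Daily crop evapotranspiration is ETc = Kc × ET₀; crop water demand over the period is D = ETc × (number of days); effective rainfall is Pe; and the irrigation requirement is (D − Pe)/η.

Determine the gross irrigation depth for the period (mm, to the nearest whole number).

ET₀ = 0.67 × 2.5 = 1.6750 mm/d
ETc = Kc × ET₀ = 1.21 × 1.6750 = 2.0268 mm/d
Crop demand D = ETc × 31 d = 2.0268 × 31 = 62.831 mm
Pe = 0.64 × 3.8 = 2.432 mm
D − Pe = 62.831 − 2.432 = 60.399 mm
Gross irrigation = 60.399 / 0.62 = 97.418 mm

97 mm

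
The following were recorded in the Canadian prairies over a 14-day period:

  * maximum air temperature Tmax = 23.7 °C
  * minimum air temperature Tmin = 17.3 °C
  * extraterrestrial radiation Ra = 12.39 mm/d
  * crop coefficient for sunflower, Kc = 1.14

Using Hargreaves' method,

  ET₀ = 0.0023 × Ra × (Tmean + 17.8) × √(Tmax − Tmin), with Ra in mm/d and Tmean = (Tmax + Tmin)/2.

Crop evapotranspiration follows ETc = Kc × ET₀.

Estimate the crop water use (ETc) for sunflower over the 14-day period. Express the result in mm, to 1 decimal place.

44.1 mm

Tmean = (23.7 + 17.3)/2 = 20.50 °C
ET₀ = 0.0023 × 12.39 × (20.50 + 17.8) × √6.4 = 0.0023 × 12.39 × 38.30 × 2.5298 = 2.7611 mm/d
ETc = Kc × ET₀ = 1.14 × 2.7611 = 3.1477 mm/d
Over 14 days: 3.1477 × 14 = 44.068 mm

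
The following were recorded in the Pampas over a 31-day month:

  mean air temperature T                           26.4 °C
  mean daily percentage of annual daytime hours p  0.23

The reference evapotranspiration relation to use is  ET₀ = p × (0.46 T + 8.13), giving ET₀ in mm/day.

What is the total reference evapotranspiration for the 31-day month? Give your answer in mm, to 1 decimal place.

ET₀ = 0.23 × (0.46 × 26.4 + 8.13) = 0.23 × 20.274 = 4.6630 mm/d
Monthly total = 4.6630 × 31 = 144.553 mm

144.6 mm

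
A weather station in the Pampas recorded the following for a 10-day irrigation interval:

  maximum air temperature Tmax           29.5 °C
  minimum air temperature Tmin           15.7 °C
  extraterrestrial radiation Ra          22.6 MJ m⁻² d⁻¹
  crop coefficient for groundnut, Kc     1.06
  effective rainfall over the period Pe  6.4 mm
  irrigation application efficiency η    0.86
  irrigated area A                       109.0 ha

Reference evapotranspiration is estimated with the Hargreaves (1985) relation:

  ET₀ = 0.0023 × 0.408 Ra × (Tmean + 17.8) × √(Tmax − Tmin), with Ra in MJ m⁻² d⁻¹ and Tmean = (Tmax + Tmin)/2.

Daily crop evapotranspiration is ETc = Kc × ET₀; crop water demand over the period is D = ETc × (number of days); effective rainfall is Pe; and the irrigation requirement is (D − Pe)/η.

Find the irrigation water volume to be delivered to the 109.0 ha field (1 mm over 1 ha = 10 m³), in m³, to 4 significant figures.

Tmean = (29.5 + 15.7)/2 = 22.60 °C
0.408 Ra = 0.408 × 22.6 = 9.2208 mm/d equivalent
ET₀ = 0.0023 × 9.2208 × (22.60 + 17.8) × √13.8 = 0.0023 × 9.2208 × 40.40 × 3.7148 = 3.1828 mm/d
ETc = Kc × ET₀ = 1.06 × 3.1828 = 3.3738 mm/d
Crop demand D = ETc × 10 d = 3.3738 × 10 = 33.738 mm
D − Pe = 33.738 − 6.4 = 27.338 mm
Gross irrigation = 27.338 / 0.86 = 31.788 mm
Volume = 31.788 mm × 109.0 ha × 10 = 34648.9 m³

34650 m³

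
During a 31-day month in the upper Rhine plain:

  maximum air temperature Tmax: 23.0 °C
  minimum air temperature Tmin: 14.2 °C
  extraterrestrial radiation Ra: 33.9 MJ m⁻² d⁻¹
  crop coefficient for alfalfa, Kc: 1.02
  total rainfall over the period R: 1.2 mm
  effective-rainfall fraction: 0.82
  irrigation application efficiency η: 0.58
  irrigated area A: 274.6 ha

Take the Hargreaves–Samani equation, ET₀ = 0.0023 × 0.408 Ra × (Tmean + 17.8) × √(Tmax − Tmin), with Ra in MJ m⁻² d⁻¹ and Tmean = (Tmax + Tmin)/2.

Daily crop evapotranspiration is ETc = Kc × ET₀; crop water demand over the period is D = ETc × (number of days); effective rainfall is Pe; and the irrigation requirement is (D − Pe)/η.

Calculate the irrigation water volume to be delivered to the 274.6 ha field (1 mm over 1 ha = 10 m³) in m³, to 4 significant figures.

Tmean = (23.0 + 14.2)/2 = 18.60 °C
0.408 Ra = 0.408 × 33.9 = 13.8312 mm/d equivalent
ET₀ = 0.0023 × 13.8312 × (18.60 + 17.8) × √8.8 = 0.0023 × 13.8312 × 36.40 × 2.9665 = 3.4351 mm/d
ETc = Kc × ET₀ = 1.02 × 3.4351 = 3.5038 mm/d
Crop demand D = ETc × 31 d = 3.5038 × 31 = 108.618 mm
Pe = 0.82 × 1.2 = 0.984 mm
D − Pe = 108.618 − 0.984 = 107.634 mm
Gross irrigation = 107.634 / 0.58 = 185.576 mm
Volume = 185.576 mm × 274.6 ha × 10 = 509591.7 m³

509600 m³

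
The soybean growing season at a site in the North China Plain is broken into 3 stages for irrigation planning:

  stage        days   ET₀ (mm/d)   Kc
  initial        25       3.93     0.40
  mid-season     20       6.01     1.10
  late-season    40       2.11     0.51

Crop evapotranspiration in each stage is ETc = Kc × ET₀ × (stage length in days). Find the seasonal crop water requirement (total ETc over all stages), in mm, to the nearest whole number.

initial: 0.40 × 3.93 × 25 = 39.30 mm
mid-season: 1.10 × 6.01 × 20 = 132.22 mm
late-season: 0.51 × 2.11 × 40 = 43.04 mm
Seasonal total = 214.56 mm

215 mm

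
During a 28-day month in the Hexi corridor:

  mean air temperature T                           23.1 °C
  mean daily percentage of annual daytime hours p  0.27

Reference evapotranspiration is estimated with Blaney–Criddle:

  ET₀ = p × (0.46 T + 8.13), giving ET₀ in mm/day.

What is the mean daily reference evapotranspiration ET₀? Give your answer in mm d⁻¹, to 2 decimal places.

5.06 mm d⁻¹

ET₀ = 0.27 × (0.46 × 23.1 + 8.13) = 0.27 × 18.756 = 5.0641 mm/d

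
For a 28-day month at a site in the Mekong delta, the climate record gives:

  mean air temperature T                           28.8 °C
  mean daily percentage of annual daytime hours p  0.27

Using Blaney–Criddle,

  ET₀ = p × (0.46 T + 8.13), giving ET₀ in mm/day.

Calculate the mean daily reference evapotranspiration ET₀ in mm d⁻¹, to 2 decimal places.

ET₀ = 0.27 × (0.46 × 28.8 + 8.13) = 0.27 × 21.378 = 5.7721 mm/d

5.77 mm d⁻¹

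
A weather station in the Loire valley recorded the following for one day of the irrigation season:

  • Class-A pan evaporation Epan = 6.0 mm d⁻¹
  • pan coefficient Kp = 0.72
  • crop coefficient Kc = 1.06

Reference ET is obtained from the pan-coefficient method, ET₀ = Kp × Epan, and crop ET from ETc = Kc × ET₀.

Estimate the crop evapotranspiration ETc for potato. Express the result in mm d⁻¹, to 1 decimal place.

ET₀ = 0.72 × 6.0 = 4.3200 mm/d
ETc = Kc × ET₀ = 1.06 × 4.3200 = 4.5792 mm/d

4.6 mm d⁻¹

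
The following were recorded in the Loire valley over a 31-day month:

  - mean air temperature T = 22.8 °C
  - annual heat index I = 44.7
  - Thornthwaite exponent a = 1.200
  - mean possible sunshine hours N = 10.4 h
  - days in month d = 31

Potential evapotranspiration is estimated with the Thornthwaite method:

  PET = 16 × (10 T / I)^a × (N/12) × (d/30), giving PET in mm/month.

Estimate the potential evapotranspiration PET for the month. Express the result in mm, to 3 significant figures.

101 mm

10T/I = 10 × 22.8 / 44.7 = 5.1007
(10T/I)^a = 5.1007^1.200 = 7.0657
Uncorrected PET = 16 × 7.0657 = 113.051 mm
Correction = (N/12)(d/30) = (10.4/12)(31/30) = 0.8956
PET = 113.051 × 0.8956 = 101.248 mm/month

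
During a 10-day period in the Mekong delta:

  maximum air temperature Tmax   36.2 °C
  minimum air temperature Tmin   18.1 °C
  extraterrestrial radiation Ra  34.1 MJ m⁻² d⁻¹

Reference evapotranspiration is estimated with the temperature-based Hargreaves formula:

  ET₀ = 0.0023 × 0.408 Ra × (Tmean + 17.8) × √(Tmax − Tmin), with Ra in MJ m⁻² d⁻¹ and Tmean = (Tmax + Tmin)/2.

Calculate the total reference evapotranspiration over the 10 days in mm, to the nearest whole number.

61 mm

Tmean = (36.2 + 18.1)/2 = 27.15 °C
0.408 Ra = 0.408 × 34.1 = 13.9128 mm/d equivalent
ET₀ = 0.0023 × 13.9128 × (27.15 + 17.8) × √18.1 = 0.0023 × 13.9128 × 44.95 × 4.2544 = 6.1194 mm/d
Over 10 days: 6.1194 × 10 = 61.194 mm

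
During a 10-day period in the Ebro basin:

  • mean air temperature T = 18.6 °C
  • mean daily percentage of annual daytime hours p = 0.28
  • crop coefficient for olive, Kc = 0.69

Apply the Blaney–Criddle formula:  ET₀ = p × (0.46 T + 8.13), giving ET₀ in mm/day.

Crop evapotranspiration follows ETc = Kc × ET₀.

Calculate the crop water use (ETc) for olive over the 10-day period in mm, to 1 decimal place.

ET₀ = 0.28 × (0.46 × 18.6 + 8.13) = 0.28 × 16.686 = 4.6721 mm/d
ETc = Kc × ET₀ = 0.69 × 4.6721 = 3.2237 mm/d
Over 10 days: 3.2237 × 10 = 32.237 mm

32.2 mm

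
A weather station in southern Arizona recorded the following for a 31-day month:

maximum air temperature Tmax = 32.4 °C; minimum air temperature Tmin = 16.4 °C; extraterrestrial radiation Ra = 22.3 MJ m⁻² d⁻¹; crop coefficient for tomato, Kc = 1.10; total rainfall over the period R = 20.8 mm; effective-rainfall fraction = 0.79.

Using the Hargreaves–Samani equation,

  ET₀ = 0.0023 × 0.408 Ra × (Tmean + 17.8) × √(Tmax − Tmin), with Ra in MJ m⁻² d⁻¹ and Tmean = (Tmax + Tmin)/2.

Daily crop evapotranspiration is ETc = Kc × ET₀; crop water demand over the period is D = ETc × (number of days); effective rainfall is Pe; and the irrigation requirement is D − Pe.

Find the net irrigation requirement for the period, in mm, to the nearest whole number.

104 mm

Tmean = (32.4 + 16.4)/2 = 24.40 °C
0.408 Ra = 0.408 × 22.3 = 9.0984 mm/d equivalent
ET₀ = 0.0023 × 9.0984 × (24.40 + 17.8) × √16.0 = 0.0023 × 9.0984 × 42.20 × 4.0000 = 3.5324 mm/d
ETc = Kc × ET₀ = 1.10 × 3.5324 = 3.8856 mm/d
Crop demand D = ETc × 31 d = 3.8856 × 31 = 120.454 mm
Pe = 0.79 × 20.8 = 16.432 mm
D − Pe = 120.454 − 16.432 = 104.022 mm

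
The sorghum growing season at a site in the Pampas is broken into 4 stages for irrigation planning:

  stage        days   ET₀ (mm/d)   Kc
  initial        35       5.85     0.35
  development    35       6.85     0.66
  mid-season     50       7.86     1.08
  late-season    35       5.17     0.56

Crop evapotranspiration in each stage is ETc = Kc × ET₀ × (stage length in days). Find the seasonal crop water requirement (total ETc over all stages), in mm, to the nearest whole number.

756 mm

initial: 0.35 × 5.85 × 35 = 71.66 mm
development: 0.66 × 6.85 × 35 = 158.24 mm
mid-season: 1.08 × 7.86 × 50 = 424.44 mm
late-season: 0.56 × 5.17 × 35 = 101.33 mm
Seasonal total = 755.67 mm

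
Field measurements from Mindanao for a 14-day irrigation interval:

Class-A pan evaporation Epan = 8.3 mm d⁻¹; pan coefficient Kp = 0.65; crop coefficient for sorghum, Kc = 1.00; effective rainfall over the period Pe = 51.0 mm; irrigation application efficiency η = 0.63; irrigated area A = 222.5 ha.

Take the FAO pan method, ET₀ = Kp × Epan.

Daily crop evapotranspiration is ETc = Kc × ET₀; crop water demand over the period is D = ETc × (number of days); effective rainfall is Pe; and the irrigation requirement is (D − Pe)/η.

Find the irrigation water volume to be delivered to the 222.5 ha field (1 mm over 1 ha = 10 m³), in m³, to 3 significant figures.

86600 m³

ET₀ = 0.65 × 8.3 = 5.3950 mm/d
ETc = Kc × ET₀ = 1.00 × 5.3950 = 5.3950 mm/d
Crop demand D = ETc × 14 d = 5.3950 × 14 = 75.530 mm
D − Pe = 75.530 − 51.0 = 24.530 mm
Gross irrigation = 24.530 / 0.63 = 38.937 mm
Volume = 38.937 mm × 222.5 ha × 10 = 86634.8 m³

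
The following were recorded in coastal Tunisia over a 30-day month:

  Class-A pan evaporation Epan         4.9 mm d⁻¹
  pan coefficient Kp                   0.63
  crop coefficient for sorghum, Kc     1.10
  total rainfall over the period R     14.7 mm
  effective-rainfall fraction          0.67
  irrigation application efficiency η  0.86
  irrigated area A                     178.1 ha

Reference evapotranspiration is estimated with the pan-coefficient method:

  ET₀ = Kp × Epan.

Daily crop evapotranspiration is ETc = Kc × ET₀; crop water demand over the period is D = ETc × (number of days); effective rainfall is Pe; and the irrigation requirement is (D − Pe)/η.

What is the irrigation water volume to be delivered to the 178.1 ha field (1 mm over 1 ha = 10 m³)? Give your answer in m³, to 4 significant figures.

ET₀ = 0.63 × 4.9 = 3.0870 mm/d
ETc = Kc × ET₀ = 1.10 × 3.0870 = 3.3957 mm/d
Crop demand D = ETc × 30 d = 3.3957 × 30 = 101.871 mm
Pe = 0.67 × 14.7 = 9.849 mm
D − Pe = 101.871 − 9.849 = 92.022 mm
Gross irrigation = 92.022 / 0.86 = 107.002 mm
Volume = 107.002 mm × 178.1 ha × 10 = 190570.6 m³

190600 m³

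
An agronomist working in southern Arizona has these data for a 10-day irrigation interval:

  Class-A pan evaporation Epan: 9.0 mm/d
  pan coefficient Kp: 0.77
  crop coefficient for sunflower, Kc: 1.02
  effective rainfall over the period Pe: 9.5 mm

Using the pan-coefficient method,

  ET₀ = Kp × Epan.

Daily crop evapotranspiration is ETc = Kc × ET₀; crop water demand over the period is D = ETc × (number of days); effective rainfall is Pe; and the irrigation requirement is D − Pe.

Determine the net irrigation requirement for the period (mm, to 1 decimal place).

61.2 mm

ET₀ = 0.77 × 9.0 = 6.9300 mm/d
ETc = Kc × ET₀ = 1.02 × 6.9300 = 7.0686 mm/d
Crop demand D = ETc × 10 d = 7.0686 × 10 = 70.686 mm
D − Pe = 70.686 − 9.5 = 61.186 mm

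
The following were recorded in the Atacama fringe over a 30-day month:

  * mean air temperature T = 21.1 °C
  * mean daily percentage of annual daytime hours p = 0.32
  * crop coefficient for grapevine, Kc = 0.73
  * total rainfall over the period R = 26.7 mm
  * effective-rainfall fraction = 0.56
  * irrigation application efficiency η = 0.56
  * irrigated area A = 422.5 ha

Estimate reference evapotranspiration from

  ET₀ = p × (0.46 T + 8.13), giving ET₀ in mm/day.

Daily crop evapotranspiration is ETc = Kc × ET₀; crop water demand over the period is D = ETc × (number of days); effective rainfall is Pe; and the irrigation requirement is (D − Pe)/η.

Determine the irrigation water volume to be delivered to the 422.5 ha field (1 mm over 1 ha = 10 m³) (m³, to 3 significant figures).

ET₀ = 0.32 × (0.46 × 21.1 + 8.13) = 0.32 × 17.836 = 5.7075 mm/d
ETc = Kc × ET₀ = 0.73 × 5.7075 = 4.1665 mm/d
Crop demand D = ETc × 30 d = 4.1665 × 30 = 124.995 mm
Pe = 0.56 × 26.7 = 14.952 mm
D − Pe = 124.995 − 14.952 = 110.043 mm
Gross irrigation = 110.043 / 0.56 = 196.505 mm
Volume = 196.505 mm × 422.5 ha × 10 = 830233.6 m³

830000 m³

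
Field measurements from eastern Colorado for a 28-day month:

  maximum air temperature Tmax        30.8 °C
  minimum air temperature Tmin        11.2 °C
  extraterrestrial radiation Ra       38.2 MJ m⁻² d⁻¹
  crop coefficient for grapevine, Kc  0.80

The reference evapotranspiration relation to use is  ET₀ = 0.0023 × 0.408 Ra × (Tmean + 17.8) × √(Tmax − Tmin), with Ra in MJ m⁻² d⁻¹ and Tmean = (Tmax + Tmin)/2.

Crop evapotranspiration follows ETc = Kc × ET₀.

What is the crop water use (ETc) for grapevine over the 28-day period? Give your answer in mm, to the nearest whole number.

Tmean = (30.8 + 11.2)/2 = 21.00 °C
0.408 Ra = 0.408 × 38.2 = 15.5856 mm/d equivalent
ET₀ = 0.0023 × 15.5856 × (21.00 + 17.8) × √19.6 = 0.0023 × 15.5856 × 38.80 × 4.4272 = 6.1576 mm/d
ETc = Kc × ET₀ = 0.80 × 6.1576 = 4.9261 mm/d
Over 28 days: 4.9261 × 28 = 137.931 mm

138 mm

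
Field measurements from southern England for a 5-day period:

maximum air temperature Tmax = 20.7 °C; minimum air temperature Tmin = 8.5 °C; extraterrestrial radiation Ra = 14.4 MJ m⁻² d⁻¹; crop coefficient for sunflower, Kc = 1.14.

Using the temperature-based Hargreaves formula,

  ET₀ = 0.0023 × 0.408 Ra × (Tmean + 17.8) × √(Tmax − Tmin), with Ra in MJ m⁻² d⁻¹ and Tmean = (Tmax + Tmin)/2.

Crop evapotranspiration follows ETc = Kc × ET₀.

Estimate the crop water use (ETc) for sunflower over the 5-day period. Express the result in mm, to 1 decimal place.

Tmean = (20.7 + 8.5)/2 = 14.60 °C
0.408 Ra = 0.408 × 14.4 = 5.8752 mm/d equivalent
ET₀ = 0.0023 × 5.8752 × (14.60 + 17.8) × √12.2 = 0.0023 × 5.8752 × 32.40 × 3.4928 = 1.5292 mm/d
ETc = Kc × ET₀ = 1.14 × 1.5292 = 1.7433 mm/d
Over 5 days: 1.7433 × 5 = 8.717 mm

8.7 mm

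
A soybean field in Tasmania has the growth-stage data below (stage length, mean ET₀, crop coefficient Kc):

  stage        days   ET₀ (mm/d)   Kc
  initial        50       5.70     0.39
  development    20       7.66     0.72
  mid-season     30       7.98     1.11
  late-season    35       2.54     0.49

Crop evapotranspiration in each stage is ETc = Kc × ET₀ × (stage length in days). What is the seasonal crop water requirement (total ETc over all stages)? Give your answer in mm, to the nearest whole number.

531 mm

initial: 0.39 × 5.70 × 50 = 111.15 mm
development: 0.72 × 7.66 × 20 = 110.30 mm
mid-season: 1.11 × 7.98 × 30 = 265.73 mm
late-season: 0.49 × 2.54 × 35 = 43.56 mm
Seasonal total = 530.74 mm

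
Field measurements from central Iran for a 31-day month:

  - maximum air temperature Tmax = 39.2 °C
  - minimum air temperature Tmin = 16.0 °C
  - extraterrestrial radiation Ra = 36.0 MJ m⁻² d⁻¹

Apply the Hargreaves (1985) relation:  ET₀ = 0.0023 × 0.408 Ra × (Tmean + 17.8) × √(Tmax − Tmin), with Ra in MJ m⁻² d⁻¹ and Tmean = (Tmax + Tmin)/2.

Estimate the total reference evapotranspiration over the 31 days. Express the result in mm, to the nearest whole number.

Tmean = (39.2 + 16.0)/2 = 27.60 °C
0.408 Ra = 0.408 × 36.0 = 14.6880 mm/d equivalent
ET₀ = 0.0023 × 14.6880 × (27.60 + 17.8) × √23.2 = 0.0023 × 14.6880 × 45.40 × 4.8166 = 7.3873 mm/d
Over 31 days: 7.3873 × 31 = 229.006 mm

229 mm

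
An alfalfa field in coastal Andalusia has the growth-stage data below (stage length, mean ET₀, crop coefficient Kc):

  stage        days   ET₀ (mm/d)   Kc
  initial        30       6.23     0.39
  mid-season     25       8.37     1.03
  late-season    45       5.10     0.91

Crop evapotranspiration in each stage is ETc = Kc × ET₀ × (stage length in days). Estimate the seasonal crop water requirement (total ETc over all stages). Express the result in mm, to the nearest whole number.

initial: 0.39 × 6.23 × 30 = 72.89 mm
mid-season: 1.03 × 8.37 × 25 = 215.53 mm
late-season: 0.91 × 5.10 × 45 = 208.85 mm
Seasonal total = 497.27 mm

497 mm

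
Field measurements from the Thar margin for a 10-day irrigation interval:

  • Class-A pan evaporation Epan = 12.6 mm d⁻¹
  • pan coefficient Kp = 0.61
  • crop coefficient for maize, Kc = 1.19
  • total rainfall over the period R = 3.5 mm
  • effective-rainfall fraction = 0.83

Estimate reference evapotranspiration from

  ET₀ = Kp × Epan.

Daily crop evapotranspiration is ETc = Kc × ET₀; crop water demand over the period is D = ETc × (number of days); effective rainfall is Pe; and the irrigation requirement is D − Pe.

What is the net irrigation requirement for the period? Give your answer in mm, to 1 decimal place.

88.6 mm

ET₀ = 0.61 × 12.6 = 7.6860 mm/d
ETc = Kc × ET₀ = 1.19 × 7.6860 = 9.1463 mm/d
Crop demand D = ETc × 10 d = 9.1463 × 10 = 91.463 mm
Pe = 0.83 × 3.5 = 2.905 mm
D − Pe = 91.463 − 2.905 = 88.558 mm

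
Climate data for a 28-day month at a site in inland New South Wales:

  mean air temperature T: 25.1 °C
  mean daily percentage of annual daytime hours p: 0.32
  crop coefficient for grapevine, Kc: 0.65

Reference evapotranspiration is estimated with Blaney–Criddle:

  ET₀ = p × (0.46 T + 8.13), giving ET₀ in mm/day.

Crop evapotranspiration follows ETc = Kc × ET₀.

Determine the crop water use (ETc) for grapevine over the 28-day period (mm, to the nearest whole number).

115 mm

ET₀ = 0.32 × (0.46 × 25.1 + 8.13) = 0.32 × 19.676 = 6.2963 mm/d
ETc = Kc × ET₀ = 0.65 × 6.2963 = 4.0926 mm/d
Over 28 days: 4.0926 × 28 = 114.593 mm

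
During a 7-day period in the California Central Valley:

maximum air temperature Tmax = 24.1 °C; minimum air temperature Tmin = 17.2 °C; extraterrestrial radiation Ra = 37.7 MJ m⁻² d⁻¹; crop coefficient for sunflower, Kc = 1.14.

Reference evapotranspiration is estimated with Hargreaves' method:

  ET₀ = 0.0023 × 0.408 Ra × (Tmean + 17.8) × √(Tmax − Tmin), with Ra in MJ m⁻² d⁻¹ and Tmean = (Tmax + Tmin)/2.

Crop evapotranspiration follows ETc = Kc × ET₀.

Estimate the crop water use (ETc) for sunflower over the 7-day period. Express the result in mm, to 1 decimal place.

28.5 mm

Tmean = (24.1 + 17.2)/2 = 20.65 °C
0.408 Ra = 0.408 × 37.7 = 15.3816 mm/d equivalent
ET₀ = 0.0023 × 15.3816 × (20.65 + 17.8) × √6.9 = 0.0023 × 15.3816 × 38.45 × 2.6268 = 3.5732 mm/d
ETc = Kc × ET₀ = 1.14 × 3.5732 = 4.0734 mm/d
Over 7 days: 4.0734 × 7 = 28.514 mm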